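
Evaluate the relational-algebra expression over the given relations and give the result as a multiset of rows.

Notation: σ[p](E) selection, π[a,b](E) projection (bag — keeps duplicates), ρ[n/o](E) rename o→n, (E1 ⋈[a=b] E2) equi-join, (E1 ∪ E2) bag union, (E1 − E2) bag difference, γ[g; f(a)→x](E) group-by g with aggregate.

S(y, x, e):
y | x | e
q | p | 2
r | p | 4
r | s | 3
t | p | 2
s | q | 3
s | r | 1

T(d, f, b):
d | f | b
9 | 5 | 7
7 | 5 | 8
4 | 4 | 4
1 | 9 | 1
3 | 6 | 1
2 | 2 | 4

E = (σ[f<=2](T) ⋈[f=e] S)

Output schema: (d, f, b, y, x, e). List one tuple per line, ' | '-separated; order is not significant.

Subexpression sizes:
  T → 6
  σ[f<=2](T) → 1
  S → 6
  (σ[f<=2](T) ⋈[f=e] S) → 2

== RESULT ==
d | f | b | y | x | e
2 | 2 | 4 | q | p | 2
2 | 2 | 4 | t | p | 2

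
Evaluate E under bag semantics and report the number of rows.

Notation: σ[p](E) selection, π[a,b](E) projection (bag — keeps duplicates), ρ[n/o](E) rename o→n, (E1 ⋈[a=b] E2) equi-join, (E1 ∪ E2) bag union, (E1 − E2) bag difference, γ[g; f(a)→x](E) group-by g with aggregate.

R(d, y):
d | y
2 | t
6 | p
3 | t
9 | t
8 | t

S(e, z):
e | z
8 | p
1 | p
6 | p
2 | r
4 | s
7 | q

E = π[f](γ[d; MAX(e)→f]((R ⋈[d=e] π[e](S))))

Stepwise |·|:
  R → 5
  S → 6
  π[e](S) → 6
  (R ⋈[d=e] π[e](S)) → 3
  γ[d; MAX(e)→f]((R ⋈[d=e] π[e](S))) → 3
  π[f](γ[d; MAX(e)→f]((R ⋈[d=e] π[e](S)))) → 3

|E| = 3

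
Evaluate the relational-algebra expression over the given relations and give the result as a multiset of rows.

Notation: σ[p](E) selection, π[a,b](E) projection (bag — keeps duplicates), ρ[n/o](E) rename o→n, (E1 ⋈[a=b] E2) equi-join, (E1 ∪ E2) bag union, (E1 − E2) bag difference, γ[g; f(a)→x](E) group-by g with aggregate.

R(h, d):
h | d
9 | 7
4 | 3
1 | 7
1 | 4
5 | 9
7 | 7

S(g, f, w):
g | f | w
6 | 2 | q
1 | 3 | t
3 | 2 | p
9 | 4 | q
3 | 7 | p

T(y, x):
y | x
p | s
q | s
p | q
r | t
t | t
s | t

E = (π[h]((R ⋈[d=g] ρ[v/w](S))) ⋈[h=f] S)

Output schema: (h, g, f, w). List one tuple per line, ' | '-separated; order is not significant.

Row counts bottom-up:
  R → 6
  S → 5
  ρ[v/w](S) → 5
  (R ⋈[d=g] ρ[v/w](S)) → 3
  π[h]((R ⋈[d=g] ρ[v/w](S))) → 3
  S → 5
  (π[h]((R ⋈[d=g] ρ[v/w](S))) ⋈[h=f] S) → 2

== RESULT ==
h | g | f | w
4 | 9 | 4 | q
4 | 9 | 4 | q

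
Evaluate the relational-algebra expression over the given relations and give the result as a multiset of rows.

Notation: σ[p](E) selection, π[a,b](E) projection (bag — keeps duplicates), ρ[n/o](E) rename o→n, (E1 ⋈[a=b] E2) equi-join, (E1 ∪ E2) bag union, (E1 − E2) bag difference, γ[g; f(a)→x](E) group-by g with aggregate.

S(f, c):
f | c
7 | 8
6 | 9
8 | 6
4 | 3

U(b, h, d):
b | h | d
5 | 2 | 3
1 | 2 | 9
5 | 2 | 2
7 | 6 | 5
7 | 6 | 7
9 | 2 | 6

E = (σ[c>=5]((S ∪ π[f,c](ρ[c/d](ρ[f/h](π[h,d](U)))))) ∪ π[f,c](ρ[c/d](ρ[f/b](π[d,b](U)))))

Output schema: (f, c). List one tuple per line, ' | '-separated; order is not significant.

Per-node cardinality:
  S → 4
  U → 6
  π[h,d](U) → 6
  ρ[f/h](π[h,d](U)) → 6
  ρ[c/d](ρ[f/h](π[h,d](U))) → 6
  π[f,c](ρ[c/d](ρ[f/h](π[h,d](U)))) → 6
  (S ∪ π[f,c](ρ[c/d](ρ[f/h](π[h,d](U))))) → 10
  σ[c>=5]((S ∪ π[f,c](ρ[c/d](ρ[f/h](π[h,d](U)))))) → 7
  U → 6
  π[d,b](U) → 6
  ρ[f/b](π[d,b](U)) → 6
  ρ[c/d](ρ[f/b](π[d,b](U))) → 6
  π[f,c](ρ[c/d](ρ[f/b](π[d,b](U)))) → 6
  (σ[c>=5]((S ∪ π[f,c](ρ[c/d](ρ[f/h](π[h,d](U)))))) ∪ π[f,c](ρ[c/d](ρ[f/b](π[d,b](U))))) → 13

== RESULT ==
f | c
1 | 9
2 | 6
2 | 9
5 | 2
5 | 3
6 | 5
6 | 7
6 | 9
7 | 5
7 | 7
7 | 8
8 | 6
9 | 6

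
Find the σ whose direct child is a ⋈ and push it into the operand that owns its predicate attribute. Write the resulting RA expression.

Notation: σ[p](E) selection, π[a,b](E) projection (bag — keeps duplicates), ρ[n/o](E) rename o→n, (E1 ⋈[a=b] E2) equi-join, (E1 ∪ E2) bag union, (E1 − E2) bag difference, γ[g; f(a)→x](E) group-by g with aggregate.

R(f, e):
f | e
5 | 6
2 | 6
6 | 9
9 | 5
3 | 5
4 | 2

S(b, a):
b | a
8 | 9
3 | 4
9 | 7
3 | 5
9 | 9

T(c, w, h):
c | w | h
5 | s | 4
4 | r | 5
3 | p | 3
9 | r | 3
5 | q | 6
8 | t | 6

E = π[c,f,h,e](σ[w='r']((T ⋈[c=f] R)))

σ filters on w, owned by the left side.
E' = π[c,f,h,e]((σ[w='r'](T) ⋈[c=f] R))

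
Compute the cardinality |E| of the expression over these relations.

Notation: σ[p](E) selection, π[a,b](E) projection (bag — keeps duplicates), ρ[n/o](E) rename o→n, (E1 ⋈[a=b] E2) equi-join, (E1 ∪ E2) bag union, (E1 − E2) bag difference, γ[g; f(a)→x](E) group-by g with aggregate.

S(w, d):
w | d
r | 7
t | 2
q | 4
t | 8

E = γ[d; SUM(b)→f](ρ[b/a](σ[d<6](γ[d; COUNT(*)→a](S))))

Row counts bottom-up:
  S → 4
  γ[d; COUNT(*)→a](S) → 4
  σ[d<6](γ[d; COUNT(*)→a](S)) → 2
  ρ[b/a](σ[d<6](γ[d; COUNT(*)→a](S))) → 2
  γ[d; SUM(b)→f](ρ[b/a](σ[d<6](γ[d; COUNT(*)→a](S)))) → 2

|E| = 2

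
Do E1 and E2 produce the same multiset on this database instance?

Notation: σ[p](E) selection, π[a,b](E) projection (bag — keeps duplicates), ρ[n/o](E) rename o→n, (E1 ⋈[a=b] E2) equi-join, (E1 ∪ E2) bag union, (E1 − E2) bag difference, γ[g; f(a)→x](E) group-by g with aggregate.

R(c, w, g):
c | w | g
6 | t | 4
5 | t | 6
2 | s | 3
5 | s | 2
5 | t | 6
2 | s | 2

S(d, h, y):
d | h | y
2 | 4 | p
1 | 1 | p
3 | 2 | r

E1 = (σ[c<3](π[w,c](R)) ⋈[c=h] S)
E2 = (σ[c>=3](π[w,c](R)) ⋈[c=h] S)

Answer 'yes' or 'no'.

E1 stepwise |·|:
  R → 6
  π[w,c](R) → 6
  σ[c<3](π[w,c](R)) → 2
  S → 3
  (σ[c<3](π[w,c](R)) ⋈[c=h] S) → 2
E2 stepwise |·|:
  R → 6
  π[w,c](R) → 6
  σ[c>=3](π[w,c](R)) → 4
  S → 3
  (σ[c>=3](π[w,c](R)) ⋈[c=h] S) → 0

E1 result:
w | c | d | h | y
s | 2 | 3 | 2 | r
s | 2 | 3 | 2 | r
E2 result:
w | c | d | h | y
(0 rows)
Witness: ('s', 2, 3, 2, 'r') appears 2× in E1 but 0× in E2.

no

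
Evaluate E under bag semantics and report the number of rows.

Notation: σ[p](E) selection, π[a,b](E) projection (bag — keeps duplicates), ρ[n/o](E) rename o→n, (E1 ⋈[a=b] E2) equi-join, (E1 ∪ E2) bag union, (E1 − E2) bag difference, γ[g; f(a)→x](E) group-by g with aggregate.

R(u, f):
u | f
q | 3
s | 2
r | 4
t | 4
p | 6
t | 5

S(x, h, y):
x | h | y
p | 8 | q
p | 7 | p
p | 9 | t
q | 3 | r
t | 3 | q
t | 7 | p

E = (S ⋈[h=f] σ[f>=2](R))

Stepwise |·|:
  S → 6
  R → 6
  σ[f>=2](R) → 6
  (S ⋈[h=f] σ[f>=2](R)) → 2

|E| = 2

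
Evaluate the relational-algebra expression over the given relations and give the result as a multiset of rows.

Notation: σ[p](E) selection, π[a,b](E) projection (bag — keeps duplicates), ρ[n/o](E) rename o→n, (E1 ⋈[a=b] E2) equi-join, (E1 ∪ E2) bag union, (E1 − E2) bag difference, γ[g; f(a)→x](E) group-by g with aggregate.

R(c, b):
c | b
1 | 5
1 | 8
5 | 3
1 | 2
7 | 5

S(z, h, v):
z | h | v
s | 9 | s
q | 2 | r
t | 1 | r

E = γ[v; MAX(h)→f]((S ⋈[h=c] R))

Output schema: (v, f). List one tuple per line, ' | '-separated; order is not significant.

Stepwise |·|:
  S → 3
  R → 5
  (S ⋈[h=c] R) → 3
  γ[v; MAX(h)→f]((S ⋈[h=c] R)) → 1

== RESULT ==
v | f
r | 1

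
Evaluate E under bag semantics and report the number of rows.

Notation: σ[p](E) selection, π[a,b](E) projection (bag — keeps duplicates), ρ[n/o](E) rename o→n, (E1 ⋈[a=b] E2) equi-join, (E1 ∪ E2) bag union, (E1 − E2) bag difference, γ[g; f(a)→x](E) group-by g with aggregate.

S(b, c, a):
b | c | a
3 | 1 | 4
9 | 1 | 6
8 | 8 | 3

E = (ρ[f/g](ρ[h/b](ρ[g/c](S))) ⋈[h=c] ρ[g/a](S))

Stepwise |·|:
  S → 3
  ρ[g/c](S) → 3
  ρ[h/b](ρ[g/c](S)) → 3
  ρ[f/g](ρ[h/b](ρ[g/c](S))) → 3
  S → 3
  ρ[g/a](S) → 3
  (ρ[f/g](ρ[h/b](ρ[g/c](S))) ⋈[h=c] ρ[g/a](S)) → 1

|E| = 1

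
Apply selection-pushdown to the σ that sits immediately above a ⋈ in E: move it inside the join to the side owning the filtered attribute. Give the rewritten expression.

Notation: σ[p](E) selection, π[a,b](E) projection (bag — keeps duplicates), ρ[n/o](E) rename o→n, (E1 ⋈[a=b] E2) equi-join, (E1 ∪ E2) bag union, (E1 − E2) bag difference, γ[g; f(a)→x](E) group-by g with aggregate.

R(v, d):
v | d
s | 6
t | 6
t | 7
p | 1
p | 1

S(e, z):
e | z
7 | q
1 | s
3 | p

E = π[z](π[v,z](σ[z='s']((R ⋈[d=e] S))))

σ filters on z, owned by the right side.
E' = π[z](π[v,z]((R ⋈[d=e] σ[z='s'](S))))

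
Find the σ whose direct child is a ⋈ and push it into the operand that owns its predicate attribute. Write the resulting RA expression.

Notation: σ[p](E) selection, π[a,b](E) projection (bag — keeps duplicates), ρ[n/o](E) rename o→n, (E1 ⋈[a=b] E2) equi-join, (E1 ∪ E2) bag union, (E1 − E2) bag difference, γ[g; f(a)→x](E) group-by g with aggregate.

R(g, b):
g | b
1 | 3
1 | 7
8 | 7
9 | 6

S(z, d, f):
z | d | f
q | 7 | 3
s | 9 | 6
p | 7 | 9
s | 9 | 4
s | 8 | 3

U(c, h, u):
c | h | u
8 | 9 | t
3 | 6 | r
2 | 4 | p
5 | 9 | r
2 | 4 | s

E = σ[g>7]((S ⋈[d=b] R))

σ filters on g, owned by the right side.
E' = (S ⋈[d=b] σ[g>7](R))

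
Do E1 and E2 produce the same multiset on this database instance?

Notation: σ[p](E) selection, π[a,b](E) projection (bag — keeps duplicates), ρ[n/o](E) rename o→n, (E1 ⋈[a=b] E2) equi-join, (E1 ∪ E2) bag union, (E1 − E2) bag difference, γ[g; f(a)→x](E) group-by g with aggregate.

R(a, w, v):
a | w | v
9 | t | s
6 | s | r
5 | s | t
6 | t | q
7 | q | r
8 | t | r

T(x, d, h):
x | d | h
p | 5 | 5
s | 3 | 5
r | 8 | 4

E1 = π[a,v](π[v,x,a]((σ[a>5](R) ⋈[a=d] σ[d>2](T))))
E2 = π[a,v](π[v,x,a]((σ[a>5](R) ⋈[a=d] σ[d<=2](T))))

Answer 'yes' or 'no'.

E1 row counts bottom-up:
  R → 6
  σ[a>5](R) → 5
  T → 3
  σ[d>2](T) → 3
  (σ[a>5](R) ⋈[a=d] σ[d>2](T)) → 1
  π[v,x,a]((σ[a>5](R) ⋈[a=d] σ[d>2](T))) → 1
  π[a,v](π[v,x,a]((σ[a>5](R) ⋈[a=d] σ[d>2](T)))) → 1
E2 row counts bottom-up:
  R → 6
  σ[a>5](R) → 5
  T → 3
  σ[d<=2](T) → 0
  (σ[a>5](R) ⋈[a=d] σ[d<=2](T)) → 0
  π[v,x,a]((σ[a>5](R) ⋈[a=d] σ[d<=2](T))) → 0
  π[a,v](π[v,x,a]((σ[a>5](R) ⋈[a=d] σ[d<=2](T)))) → 0

E1 result:
a | v
8 | r
E2 result:
a | v
(0 rows)
Witness: (8, 'r') appears 1× in E1 but 0× in E2.

no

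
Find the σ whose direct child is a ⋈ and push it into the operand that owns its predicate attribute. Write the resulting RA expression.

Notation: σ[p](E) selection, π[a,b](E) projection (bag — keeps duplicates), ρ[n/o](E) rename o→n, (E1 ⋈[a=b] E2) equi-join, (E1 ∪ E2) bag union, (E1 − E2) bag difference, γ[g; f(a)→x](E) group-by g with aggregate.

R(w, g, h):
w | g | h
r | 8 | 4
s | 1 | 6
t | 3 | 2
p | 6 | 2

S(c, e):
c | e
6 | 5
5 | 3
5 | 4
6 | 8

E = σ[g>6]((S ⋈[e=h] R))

σ filters on g, owned by the right side.
E' = (S ⋈[e=h] σ[g>6](R))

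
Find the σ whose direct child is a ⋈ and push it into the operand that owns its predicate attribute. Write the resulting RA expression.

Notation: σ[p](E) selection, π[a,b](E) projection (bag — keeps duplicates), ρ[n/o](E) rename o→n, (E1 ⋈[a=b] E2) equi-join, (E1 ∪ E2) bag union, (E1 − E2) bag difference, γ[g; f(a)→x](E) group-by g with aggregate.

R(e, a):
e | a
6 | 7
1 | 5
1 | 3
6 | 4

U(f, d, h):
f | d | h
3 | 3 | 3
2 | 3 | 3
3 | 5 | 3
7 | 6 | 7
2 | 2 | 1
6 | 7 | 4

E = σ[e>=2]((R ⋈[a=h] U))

σ filters on e, owned by the left side.
E' = (σ[e>=2](R) ⋈[a=h] U)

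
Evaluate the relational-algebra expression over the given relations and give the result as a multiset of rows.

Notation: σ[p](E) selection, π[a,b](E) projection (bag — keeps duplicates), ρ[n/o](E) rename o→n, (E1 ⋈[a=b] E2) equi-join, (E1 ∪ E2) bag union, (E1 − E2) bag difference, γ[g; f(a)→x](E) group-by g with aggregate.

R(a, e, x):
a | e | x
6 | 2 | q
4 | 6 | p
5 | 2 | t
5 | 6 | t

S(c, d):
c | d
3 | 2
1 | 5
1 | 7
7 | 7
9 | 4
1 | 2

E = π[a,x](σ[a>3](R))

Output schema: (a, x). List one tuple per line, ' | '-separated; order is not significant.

Row counts bottom-up:
  R → 4
  σ[a>3](R) → 4
  π[a,x](σ[a>3](R)) → 4

== RESULT ==
a | x
4 | p
5 | t
5 | t
6 | q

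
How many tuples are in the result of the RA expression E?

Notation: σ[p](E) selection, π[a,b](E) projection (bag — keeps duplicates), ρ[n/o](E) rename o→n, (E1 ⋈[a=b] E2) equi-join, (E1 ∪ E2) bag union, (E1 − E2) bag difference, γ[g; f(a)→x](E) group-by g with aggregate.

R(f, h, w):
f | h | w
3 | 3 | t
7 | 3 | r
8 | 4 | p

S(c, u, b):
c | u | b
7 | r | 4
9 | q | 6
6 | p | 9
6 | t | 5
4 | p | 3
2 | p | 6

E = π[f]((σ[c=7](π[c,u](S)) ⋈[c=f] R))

Per-node cardinality:
  S → 6
  π[c,u](S) → 6
  σ[c=7](π[c,u](S)) → 1
  R → 3
  (σ[c=7](π[c,u](S)) ⋈[c=f] R) → 1
  π[f]((σ[c=7](π[c,u](S)) ⋈[c=f] R)) → 1

|E| = 1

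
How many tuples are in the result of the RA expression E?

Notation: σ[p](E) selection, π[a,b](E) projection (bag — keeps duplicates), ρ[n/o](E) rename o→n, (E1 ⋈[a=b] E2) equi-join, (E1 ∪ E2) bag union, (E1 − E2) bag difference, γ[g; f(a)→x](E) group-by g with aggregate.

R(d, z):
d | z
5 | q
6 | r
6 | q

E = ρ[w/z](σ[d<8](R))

Row counts bottom-up:
  R → 3
  σ[d<8](R) → 3
  ρ[w/z](σ[d<8](R)) → 3

|E| = 3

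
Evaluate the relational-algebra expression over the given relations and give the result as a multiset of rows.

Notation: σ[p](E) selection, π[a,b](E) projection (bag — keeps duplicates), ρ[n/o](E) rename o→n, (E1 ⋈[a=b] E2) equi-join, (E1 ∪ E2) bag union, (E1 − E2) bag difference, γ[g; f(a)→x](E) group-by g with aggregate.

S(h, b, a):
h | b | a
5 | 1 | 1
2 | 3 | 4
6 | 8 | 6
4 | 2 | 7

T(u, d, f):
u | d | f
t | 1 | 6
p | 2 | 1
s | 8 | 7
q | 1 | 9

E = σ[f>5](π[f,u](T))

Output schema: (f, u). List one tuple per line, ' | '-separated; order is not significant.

Subexpression sizes:
  T → 4
  π[f,u](T) → 4
  σ[f>5](π[f,u](T)) → 3

== RESULT ==
f | u
6 | t
7 | s
9 | q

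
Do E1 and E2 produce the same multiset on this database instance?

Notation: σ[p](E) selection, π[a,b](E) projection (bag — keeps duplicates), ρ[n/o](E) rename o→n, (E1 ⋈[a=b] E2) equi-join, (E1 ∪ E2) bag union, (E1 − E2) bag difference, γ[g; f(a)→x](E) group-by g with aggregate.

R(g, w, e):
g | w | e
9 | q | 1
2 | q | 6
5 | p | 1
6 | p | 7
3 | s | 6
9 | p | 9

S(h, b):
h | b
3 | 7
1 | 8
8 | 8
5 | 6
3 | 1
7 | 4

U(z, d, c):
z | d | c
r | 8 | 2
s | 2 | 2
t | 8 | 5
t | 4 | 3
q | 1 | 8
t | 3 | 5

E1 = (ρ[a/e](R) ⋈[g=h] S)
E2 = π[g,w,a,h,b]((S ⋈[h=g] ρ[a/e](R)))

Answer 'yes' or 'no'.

E1 per-node cardinality:
  R → 6
  ρ[a/e](R) → 6
  S → 6
  (ρ[a/e](R) ⋈[g=h] S) → 3
E2 per-node cardinality:
  S → 6
  R → 6
  ρ[a/e](R) → 6
  (S ⋈[h=g] ρ[a/e](R)) → 3
  π[g,w,a,h,b]((S ⋈[h=g] ρ[a/e](R))) → 3

E1 and E2 produce the same multiset:
g | w | a | h | b
3 | s | 6 | 3 | 1
3 | s | 6 | 3 | 7
5 | p | 1 | 5 | 6

yes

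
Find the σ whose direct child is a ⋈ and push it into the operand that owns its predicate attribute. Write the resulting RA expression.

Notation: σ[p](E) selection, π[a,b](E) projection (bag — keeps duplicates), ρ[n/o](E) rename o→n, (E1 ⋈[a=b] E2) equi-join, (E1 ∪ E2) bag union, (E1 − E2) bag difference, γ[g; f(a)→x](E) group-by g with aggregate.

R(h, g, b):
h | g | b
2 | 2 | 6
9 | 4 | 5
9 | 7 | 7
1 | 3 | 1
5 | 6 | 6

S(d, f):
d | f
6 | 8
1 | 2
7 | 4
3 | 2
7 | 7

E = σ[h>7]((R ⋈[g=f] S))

σ filters on h, owned by the left side.
E' = (σ[h>7](R) ⋈[g=f] S)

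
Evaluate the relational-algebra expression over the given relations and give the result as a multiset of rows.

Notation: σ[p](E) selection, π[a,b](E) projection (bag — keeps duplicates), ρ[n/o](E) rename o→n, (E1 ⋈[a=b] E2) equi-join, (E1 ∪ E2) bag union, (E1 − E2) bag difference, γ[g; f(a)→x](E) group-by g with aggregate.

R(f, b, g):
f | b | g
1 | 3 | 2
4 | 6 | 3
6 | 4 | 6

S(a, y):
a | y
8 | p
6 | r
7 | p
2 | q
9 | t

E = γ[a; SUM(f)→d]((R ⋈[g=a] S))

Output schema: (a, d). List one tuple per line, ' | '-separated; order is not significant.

Stepwise |·|:
  R → 3
  S → 5
  (R ⋈[g=a] S) → 2
  γ[a; SUM(f)→d]((R ⋈[g=a] S)) → 2

== RESULT ==
a | d
2 | 1
6 | 6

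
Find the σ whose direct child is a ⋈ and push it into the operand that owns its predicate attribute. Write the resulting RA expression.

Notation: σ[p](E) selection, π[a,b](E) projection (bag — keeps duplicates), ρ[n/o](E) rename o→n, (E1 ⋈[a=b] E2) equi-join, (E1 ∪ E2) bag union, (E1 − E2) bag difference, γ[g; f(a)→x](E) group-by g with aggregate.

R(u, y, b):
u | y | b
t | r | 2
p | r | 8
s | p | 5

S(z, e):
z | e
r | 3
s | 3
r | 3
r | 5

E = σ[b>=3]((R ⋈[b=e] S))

σ filters on b, owned by the left side.
E' = (σ[b>=3](R) ⋈[b=e] S)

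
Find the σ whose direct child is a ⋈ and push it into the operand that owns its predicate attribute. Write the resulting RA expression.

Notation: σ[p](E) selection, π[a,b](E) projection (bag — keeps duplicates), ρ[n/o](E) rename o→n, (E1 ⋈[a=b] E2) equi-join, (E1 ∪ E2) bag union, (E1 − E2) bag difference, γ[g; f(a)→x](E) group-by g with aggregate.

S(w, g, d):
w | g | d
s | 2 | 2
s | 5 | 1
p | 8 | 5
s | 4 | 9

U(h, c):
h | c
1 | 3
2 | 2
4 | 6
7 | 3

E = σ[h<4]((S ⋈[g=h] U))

σ filters on h, owned by the right side.
E' = (S ⋈[g=h] σ[h<4](U))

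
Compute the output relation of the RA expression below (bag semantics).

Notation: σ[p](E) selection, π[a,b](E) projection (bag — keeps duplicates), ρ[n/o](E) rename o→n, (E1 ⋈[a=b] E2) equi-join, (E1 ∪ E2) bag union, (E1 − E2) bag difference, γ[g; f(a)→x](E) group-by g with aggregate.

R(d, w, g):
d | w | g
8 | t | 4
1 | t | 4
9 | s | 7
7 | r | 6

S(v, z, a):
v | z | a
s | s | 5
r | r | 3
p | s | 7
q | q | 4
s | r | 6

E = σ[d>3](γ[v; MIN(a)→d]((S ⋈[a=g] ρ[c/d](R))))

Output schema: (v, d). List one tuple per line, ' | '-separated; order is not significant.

Row counts bottom-up:
  S → 5
  R → 4
  ρ[c/d](R) → 4
  (S ⋈[a=g] ρ[c/d](R)) → 4
  γ[v; MIN(a)→d]((S ⋈[a=g] ρ[c/d](R))) → 3
  σ[d>3](γ[v; MIN(a)→d]((S ⋈[a=g] ρ[c/d](R)))) → 3

== RESULT ==
v | d
p | 7
q | 4
s | 6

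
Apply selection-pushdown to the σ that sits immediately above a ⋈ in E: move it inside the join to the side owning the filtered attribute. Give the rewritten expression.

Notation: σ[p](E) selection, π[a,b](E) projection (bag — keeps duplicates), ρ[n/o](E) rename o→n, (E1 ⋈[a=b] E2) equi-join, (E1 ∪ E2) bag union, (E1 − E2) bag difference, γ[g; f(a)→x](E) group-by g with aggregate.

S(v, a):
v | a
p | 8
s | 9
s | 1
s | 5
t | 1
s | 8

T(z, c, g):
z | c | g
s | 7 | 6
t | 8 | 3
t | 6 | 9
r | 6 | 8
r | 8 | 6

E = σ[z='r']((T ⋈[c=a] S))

σ filters on z, owned by the left side.
E' = (σ[z='r'](T) ⋈[c=a] S)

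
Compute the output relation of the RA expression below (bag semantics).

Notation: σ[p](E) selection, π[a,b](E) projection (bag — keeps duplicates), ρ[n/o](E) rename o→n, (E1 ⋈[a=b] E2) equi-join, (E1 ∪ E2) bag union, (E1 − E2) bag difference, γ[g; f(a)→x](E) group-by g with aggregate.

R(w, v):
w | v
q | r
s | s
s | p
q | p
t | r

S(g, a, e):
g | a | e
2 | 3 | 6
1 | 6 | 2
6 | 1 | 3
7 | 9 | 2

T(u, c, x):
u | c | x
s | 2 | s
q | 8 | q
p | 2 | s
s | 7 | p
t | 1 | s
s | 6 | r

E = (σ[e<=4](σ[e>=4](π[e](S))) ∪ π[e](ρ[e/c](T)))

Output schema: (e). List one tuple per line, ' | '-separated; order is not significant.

Per-node cardinality:
  S → 4
  π[e](S) → 4
  σ[e>=4](π[e](S)) → 1
  σ[e<=4](σ[e>=4](π[e](S))) → 0
  T → 6
  ρ[e/c](T) → 6
  π[e](ρ[e/c](T)) → 6
  (σ[e<=4](σ[e>=4](π[e](S))) ∪ π[e](ρ[e/c](T))) → 6

== RESULT ==
e
1
2
2
6
7
8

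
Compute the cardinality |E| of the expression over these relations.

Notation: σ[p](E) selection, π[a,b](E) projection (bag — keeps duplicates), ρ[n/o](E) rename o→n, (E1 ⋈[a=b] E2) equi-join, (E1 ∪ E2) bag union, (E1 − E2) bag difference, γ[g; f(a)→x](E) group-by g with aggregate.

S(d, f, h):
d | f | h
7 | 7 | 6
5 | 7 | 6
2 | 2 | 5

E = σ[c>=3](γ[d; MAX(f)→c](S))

Row counts bottom-up:
  S → 3
  γ[d; MAX(f)→c](S) → 3
  σ[c>=3](γ[d; MAX(f)→c](S)) → 2

|E| = 2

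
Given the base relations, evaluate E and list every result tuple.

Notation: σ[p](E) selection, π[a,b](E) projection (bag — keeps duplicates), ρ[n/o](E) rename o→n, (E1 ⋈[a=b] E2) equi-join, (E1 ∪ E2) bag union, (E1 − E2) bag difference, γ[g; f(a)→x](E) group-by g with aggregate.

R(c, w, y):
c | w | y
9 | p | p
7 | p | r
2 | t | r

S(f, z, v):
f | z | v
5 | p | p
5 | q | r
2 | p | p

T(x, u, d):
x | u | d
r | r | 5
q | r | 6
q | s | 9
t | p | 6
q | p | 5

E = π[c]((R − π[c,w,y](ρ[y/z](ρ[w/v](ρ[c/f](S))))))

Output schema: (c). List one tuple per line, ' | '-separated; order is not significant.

Subexpression sizes:
  R → 3
  S → 3
  ρ[c/f](S) → 3
  ρ[w/v](ρ[c/f](S)) → 3
  ρ[y/z](ρ[w/v](ρ[c/f](S))) → 3
  π[c,w,y](ρ[y/z](ρ[w/v](ρ[c/f](S)))) → 3
  (R − π[c,w,y](ρ[y/z](ρ[w/v](ρ[c/f](S))))) → 3
  π[c]((R − π[c,w,y](ρ[y/z](ρ[w/v](ρ[c/f](S)))))) → 3

== RESULT ==
c
2
7
9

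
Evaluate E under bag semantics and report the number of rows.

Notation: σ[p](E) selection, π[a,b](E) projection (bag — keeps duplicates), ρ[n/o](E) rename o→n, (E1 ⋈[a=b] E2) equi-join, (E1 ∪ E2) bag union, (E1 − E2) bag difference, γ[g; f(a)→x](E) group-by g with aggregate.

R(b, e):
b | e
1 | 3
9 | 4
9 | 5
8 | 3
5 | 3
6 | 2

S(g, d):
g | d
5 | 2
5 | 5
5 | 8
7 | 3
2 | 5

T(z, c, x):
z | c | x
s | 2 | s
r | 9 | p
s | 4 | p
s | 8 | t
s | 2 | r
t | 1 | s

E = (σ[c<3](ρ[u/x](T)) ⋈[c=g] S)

Row counts bottom-up:
  T → 6
  ρ[u/x](T) → 6
  σ[c<3](ρ[u/x](T)) → 3
  S → 5
  (σ[c<3](ρ[u/x](T)) ⋈[c=g] S) → 2

|E| = 2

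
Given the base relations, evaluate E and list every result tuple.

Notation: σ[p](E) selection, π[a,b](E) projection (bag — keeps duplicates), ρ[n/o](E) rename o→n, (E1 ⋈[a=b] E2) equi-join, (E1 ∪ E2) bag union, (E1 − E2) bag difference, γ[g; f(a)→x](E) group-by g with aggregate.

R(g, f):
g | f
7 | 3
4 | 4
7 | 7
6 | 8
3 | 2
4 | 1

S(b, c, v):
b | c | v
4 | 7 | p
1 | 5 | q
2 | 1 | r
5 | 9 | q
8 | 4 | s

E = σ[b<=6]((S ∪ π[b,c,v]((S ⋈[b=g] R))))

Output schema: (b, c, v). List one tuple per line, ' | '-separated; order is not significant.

Stepwise |·|:
  S → 5
  S → 5
  R → 6
  (S ⋈[b=g] R) → 2
  π[b,c,v]((S ⋈[b=g] R)) → 2
  (S ∪ π[b,c,v]((S ⋈[b=g] R))) → 7
  σ[b<=6]((S ∪ π[b,c,v]((S ⋈[b=g] R)))) → 6

== RESULT ==
b | c | v
1 | 5 | q
2 | 1 | r
4 | 7 | p
4 | 7 | p
4 | 7 | p
5 | 9 | q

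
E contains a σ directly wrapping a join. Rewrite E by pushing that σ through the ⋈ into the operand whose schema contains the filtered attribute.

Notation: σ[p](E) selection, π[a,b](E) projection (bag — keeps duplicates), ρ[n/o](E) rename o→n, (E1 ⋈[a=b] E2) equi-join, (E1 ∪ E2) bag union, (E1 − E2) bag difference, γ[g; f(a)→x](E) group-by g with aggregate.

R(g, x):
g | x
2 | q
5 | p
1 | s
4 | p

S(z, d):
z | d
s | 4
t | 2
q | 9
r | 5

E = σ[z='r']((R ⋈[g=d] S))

σ filters on z, owned by the right side.
E' = (R ⋈[g=d] σ[z='r'](S))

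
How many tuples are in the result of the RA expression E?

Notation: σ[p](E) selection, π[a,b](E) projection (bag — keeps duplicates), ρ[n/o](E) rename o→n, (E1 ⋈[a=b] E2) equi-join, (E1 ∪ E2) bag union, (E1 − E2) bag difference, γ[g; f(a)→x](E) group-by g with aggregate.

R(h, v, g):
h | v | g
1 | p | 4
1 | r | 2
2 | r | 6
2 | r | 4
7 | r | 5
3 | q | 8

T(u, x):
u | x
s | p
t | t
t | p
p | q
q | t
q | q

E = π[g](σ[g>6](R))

Per-node cardinality:
  R → 6
  σ[g>6](R) → 1
  π[g](σ[g>6](R)) → 1

|E| = 1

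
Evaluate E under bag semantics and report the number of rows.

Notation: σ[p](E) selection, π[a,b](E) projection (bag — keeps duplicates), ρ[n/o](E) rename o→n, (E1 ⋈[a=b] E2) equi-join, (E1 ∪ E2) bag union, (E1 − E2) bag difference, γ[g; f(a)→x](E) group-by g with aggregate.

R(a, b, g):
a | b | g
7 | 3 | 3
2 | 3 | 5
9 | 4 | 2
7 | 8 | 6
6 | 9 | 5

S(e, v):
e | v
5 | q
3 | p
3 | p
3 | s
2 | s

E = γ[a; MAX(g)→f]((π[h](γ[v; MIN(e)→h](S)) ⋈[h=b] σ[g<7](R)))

Per-node cardinality:
  S → 5
  γ[v; MIN(e)→h](S) → 3
  π[h](γ[v; MIN(e)→h](S)) → 3
  R → 5
  σ[g<7](R) → 5
  (π[h](γ[v; MIN(e)→h](S)) ⋈[h=b] σ[g<7](R)) → 2
  γ[a; MAX(g)→f]((π[h](γ[v; MIN(e)→h](S)) ⋈[h=b] σ[g<7](R))) → 2

|E| = 2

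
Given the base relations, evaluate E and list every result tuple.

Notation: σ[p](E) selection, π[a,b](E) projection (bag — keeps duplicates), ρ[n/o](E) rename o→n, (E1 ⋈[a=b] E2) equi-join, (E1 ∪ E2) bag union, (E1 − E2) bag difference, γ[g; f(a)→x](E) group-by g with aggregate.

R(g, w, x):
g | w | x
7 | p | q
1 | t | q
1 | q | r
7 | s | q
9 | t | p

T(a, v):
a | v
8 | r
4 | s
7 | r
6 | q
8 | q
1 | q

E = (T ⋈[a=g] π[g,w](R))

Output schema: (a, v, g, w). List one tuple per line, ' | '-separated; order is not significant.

Stepwise |·|:
  T → 6
  R → 5
  π[g,w](R) → 5
  (T ⋈[a=g] π[g,w](R)) → 4

== RESULT ==
a | v | g | w
1 | q | 1 | q
1 | q | 1 | t
7 | r | 7 | p
7 | r | 7 | s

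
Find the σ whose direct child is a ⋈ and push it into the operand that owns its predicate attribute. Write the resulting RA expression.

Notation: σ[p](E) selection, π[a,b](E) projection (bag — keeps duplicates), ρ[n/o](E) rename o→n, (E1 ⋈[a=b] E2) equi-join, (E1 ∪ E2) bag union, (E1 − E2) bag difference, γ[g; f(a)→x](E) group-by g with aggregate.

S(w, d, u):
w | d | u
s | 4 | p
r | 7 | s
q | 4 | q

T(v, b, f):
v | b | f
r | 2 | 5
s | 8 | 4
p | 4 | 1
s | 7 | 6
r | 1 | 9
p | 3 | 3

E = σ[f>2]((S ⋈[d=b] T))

σ filters on f, owned by the right side.
E' = (S ⋈[d=b] σ[f>2](T))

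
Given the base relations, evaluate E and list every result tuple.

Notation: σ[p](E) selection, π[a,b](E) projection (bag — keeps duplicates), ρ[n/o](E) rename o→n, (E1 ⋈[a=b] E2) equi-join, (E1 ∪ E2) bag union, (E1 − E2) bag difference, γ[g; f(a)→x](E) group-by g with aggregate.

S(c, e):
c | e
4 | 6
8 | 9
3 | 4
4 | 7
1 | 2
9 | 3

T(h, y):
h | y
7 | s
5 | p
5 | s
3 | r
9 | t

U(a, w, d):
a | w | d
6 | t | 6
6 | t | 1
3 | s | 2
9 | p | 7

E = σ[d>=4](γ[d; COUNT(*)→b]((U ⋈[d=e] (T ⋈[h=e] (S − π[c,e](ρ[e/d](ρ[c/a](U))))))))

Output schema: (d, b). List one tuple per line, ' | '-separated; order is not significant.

Per-node cardinality:
  U → 4
  T → 5
  S → 6
  U → 4
  ρ[c/a](U) → 4
  ρ[e/d](ρ[c/a](U)) → 4
  π[c,e](ρ[e/d](ρ[c/a](U))) → 4
  (S − π[c,e](ρ[e/d](ρ[c/a](U)))) → 6
  (T ⋈[h=e] (S − π[c,e](ρ[e/d](ρ[c/a](U))))) → 3
  (U ⋈[d=e] (T ⋈[h=e] (S − π[c,e](ρ[e/d](ρ[c/a](U)))))) → 1
  γ[d; COUNT(*)→b]((U ⋈[d=e] (T ⋈[h=e] (S − π[c,e](ρ[e/d](ρ[c/a](U))))))) → 1
  σ[d>=4](γ[d; COUNT(*)→b]((U ⋈[d=e] (T ⋈[h=e] (S − π[c,e](ρ[e/d](ρ[c/a](U)))))))) → 1

== RESULT ==
d | b
7 | 1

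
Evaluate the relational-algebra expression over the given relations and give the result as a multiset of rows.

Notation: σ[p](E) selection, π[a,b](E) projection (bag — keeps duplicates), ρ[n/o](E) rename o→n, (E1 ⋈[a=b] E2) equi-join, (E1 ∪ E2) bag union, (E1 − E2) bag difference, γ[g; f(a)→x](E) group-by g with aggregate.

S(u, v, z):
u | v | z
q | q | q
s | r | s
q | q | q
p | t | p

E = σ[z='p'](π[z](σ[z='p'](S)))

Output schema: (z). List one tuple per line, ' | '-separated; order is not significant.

Stepwise |·|:
  S → 4
  σ[z='p'](S) → 1
  π[z](σ[z='p'](S)) → 1
  σ[z='p'](π[z](σ[z='p'](S))) → 1

== RESULT ==
z
p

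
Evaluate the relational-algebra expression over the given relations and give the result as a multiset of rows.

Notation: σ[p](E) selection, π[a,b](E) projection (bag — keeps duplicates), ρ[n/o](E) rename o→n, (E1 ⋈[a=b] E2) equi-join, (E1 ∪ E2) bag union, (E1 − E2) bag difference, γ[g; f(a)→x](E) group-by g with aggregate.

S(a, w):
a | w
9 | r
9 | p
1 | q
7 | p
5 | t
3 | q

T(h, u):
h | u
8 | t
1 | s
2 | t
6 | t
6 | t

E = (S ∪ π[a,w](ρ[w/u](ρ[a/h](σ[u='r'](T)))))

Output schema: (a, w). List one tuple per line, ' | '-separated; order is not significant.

Row counts bottom-up:
  S → 6
  T → 5
  σ[u='r'](T) → 0
  ρ[a/h](σ[u='r'](T)) → 0
  ρ[w/u](ρ[a/h](σ[u='r'](T))) → 0
  π[a,w](ρ[w/u](ρ[a/h](σ[u='r'](T)))) → 0
  (S ∪ π[a,w](ρ[w/u](ρ[a/h](σ[u='r'](T))))) → 6

== RESULT ==
a | w
1 | q
3 | q
5 | t
7 | p
9 | p
9 | r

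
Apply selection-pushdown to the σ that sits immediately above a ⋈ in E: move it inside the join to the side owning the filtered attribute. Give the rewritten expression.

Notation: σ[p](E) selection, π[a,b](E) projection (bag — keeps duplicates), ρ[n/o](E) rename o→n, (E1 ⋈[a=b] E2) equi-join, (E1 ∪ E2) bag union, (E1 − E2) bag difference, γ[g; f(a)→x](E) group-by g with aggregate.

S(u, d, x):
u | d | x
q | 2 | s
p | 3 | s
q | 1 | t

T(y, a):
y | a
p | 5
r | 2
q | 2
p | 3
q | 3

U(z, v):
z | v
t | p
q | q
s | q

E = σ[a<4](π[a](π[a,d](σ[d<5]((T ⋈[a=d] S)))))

σ filters on d, owned by the right side.
E' = σ[a<4](π[a](π[a,d]((T ⋈[a=d] σ[d<5](S)))))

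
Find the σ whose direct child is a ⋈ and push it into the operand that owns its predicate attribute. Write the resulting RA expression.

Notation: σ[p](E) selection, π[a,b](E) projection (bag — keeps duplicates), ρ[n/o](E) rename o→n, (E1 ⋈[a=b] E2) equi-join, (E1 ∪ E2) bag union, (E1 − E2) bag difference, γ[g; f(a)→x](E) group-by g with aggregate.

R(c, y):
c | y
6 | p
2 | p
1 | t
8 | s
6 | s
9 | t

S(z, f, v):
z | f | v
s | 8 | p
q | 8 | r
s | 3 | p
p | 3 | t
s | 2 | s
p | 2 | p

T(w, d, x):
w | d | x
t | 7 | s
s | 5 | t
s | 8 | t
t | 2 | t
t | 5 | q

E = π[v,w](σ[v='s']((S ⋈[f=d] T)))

σ filters on v, owned by the left side.
E' = π[v,w]((σ[v='s'](S) ⋈[f=d] T))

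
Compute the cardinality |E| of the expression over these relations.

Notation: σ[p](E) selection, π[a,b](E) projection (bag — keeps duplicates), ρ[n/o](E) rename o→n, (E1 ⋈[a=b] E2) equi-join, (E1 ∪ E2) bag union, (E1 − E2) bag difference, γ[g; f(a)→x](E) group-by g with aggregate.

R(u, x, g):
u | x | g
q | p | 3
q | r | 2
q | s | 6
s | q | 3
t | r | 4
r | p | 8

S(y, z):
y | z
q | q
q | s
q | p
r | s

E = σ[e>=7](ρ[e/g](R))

Stepwise |·|:
  R → 6
  ρ[e/g](R) → 6
  σ[e>=7](ρ[e/g](R)) → 1

|E| = 1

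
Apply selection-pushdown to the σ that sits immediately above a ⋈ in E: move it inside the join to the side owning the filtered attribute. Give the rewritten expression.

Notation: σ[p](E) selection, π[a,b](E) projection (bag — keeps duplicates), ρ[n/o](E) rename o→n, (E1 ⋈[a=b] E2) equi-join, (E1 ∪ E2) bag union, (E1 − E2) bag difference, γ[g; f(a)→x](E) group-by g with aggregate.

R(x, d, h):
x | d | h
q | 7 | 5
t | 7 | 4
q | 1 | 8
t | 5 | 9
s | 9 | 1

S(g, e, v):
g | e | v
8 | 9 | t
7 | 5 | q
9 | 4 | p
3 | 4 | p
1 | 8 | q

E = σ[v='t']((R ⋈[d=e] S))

σ filters on v, owned by the right side.
E' = (R ⋈[d=e] σ[v='t'](S))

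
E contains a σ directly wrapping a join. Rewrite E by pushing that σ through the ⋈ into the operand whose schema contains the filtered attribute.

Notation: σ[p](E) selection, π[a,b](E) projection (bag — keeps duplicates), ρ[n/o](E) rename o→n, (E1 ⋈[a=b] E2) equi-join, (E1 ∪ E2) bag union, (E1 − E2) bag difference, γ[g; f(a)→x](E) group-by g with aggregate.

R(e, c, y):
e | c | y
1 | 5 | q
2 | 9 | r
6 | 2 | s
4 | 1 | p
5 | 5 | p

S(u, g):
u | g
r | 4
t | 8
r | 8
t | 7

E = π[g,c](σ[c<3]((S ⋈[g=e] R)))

σ filters on c, owned by the right side.
E' = π[g,c]((S ⋈[g=e] σ[c<3](R)))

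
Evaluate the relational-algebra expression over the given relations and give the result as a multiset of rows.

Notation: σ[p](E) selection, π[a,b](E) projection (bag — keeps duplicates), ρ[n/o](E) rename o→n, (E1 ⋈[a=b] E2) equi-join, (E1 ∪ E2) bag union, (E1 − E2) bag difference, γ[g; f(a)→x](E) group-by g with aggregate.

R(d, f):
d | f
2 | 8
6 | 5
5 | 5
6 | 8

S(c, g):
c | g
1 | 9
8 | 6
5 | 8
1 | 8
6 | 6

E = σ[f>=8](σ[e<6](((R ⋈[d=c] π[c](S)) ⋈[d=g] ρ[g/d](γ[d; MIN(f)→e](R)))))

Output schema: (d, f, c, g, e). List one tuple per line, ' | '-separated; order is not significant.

Row counts bottom-up:
  R → 4
  S → 5
  π[c](S) → 5
  (R ⋈[d=c] π[c](S)) → 3
  R → 4
  γ[d; MIN(f)→e](R) → 3
  ρ[g/d](γ[d; MIN(f)→e](R)) → 3
  ((R ⋈[d=c] π[c](S)) ⋈[d=g] ρ[g/d](γ[d; MIN(f)→e](R))) → 3
  σ[e<6](((R ⋈[d=c] π[c](S)) ⋈[d=g] ρ[g/d](γ[d; MIN(f)→e](R)))) → 3
  σ[f>=8](σ[e<6](((R ⋈[d=c] π[c](S)) ⋈[d=g] ρ[g/d](γ[d; MIN(f)→e](R))))) → 1

== RESULT ==
d | f | c | g | e
6 | 8 | 6 | 6 | 5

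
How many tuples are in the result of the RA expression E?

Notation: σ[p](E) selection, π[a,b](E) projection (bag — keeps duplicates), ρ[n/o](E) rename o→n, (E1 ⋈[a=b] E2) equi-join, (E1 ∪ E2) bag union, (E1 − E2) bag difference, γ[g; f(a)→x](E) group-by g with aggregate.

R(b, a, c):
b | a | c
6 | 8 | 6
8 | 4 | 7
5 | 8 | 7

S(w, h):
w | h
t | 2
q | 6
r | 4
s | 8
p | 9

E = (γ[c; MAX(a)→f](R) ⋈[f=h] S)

Subexpression sizes:
  R → 3
  γ[c; MAX(a)→f](R) → 2
  S → 5
  (γ[c; MAX(a)→f](R) ⋈[f=h] S) → 2

|E| = 2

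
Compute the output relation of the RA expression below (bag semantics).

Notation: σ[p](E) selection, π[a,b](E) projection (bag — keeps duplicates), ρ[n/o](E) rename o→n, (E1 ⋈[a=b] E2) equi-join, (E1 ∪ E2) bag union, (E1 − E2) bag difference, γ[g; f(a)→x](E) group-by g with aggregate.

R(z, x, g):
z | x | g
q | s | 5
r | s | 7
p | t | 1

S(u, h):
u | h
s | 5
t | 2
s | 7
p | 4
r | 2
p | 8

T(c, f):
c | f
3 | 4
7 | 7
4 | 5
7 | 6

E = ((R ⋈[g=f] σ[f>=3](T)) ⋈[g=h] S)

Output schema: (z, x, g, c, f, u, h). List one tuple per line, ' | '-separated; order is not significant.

Subexpression sizes:
  R → 3
  T → 4
  σ[f>=3](T) → 4
  (R ⋈[g=f] σ[f>=3](T)) → 2
  S → 6
  ((R ⋈[g=f] σ[f>=3](T)) ⋈[g=h] S) → 2

== RESULT ==
z | x | g | c | f | u | h
q | s | 5 | 4 | 5 | s | 5
r | s | 7 | 7 | 7 | s | 7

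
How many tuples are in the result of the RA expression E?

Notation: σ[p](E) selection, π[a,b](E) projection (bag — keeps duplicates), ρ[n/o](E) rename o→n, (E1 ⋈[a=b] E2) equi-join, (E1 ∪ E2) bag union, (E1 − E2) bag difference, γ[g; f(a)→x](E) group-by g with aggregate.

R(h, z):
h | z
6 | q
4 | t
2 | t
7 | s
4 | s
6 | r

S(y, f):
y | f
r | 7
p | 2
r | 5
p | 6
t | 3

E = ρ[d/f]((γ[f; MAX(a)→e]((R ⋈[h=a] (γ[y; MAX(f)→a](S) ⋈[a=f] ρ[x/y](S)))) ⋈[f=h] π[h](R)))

Row counts bottom-up:
  R → 6
  S → 5
  γ[y; MAX(f)→a](S) → 3
  S → 5
  ρ[x/y](S) → 5
  (γ[y; MAX(f)→a](S) ⋈[a=f] ρ[x/y](S)) → 3
  (R ⋈[h=a] (γ[y; MAX(f)→a](S) ⋈[a=f] ρ[x/y](S))) → 3
  γ[f; MAX(a)→e]((R ⋈[h=a] (γ[y; MAX(f)→a](S) ⋈[a=f] ρ[x/y](S)))) → 2
  R → 6
  π[h](R) → 6
  (γ[f; MAX(a)→e]((R ⋈[h=a] (γ[y; MAX(f)→a](S) ⋈[a=f] ρ[x/y](S)))) ⋈[f=h] π[h](R)) → 3
  ρ[d/f]((γ[f; MAX(a)→e]((R ⋈[h=a] (γ[y; MAX(f)→a](S) ⋈[a=f] ρ[x/y](S)))) ⋈[f=h] π[h](R))) → 3

|E| = 3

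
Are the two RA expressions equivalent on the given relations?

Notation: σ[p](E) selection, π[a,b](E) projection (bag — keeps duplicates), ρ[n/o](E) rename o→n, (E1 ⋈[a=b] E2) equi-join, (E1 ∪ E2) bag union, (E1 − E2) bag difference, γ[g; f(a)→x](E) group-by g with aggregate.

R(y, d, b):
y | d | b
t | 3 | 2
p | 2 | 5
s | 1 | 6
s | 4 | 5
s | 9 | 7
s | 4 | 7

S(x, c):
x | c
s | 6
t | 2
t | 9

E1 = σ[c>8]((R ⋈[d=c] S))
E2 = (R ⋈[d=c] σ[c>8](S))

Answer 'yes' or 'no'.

E1 row counts bottom-up:
  R → 6
  S → 3
  (R ⋈[d=c] S) → 2
  σ[c>8]((R ⋈[d=c] S)) → 1
E2 row counts bottom-up:
  R → 6
  S → 3
  σ[c>8](S) → 1
  (R ⋈[d=c] σ[c>8](S)) → 1

E1 and E2 produce the same multiset:
y | d | b | x | c
s | 9 | 7 | t | 9

yes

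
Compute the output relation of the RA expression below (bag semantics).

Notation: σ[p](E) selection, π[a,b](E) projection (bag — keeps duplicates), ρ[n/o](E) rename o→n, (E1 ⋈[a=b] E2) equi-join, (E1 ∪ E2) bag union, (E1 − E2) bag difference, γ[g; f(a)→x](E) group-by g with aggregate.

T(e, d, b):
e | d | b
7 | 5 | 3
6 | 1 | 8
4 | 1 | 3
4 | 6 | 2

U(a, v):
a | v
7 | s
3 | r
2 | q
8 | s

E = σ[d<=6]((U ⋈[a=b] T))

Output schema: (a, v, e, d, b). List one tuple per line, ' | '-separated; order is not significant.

Subexpression sizes:
  U → 4
  T → 4
  (U ⋈[a=b] T) → 4
  σ[d<=6]((U ⋈[a=b] T)) → 4

== RESULT ==
a | v | e | d | b
2 | q | 4 | 6 | 2
3 | r | 4 | 1 | 3
3 | r | 7 | 5 | 3
8 | s | 6 | 1 | 8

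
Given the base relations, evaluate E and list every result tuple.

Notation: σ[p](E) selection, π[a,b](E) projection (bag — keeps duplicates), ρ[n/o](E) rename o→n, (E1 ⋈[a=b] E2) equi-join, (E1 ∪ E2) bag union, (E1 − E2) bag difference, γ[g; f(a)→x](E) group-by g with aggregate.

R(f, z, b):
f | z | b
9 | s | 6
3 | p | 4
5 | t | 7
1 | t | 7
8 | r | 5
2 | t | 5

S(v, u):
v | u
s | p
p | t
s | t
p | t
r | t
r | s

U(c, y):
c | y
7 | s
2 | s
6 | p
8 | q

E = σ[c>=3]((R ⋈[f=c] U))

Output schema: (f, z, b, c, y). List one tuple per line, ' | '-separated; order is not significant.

Row counts bottom-up:
  R → 6
  U → 4
  (R ⋈[f=c] U) → 2
  σ[c>=3]((R ⋈[f=c] U)) → 1

== RESULT ==
f | z | b | c | y
8 | r | 5 | 8 | q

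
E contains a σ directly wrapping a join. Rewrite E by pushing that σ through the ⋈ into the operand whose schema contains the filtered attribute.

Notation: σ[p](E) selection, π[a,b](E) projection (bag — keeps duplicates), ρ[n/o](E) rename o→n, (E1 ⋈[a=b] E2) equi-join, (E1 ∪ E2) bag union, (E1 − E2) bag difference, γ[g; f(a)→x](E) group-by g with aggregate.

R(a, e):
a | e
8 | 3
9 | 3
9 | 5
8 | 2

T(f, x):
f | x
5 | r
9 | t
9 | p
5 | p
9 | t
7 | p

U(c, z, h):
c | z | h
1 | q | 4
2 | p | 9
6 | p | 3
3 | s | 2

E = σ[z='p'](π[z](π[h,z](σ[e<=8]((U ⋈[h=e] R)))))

σ filters on e, owned by the right side.
E' = σ[z='p'](π[z](π[h,z]((U ⋈[h=e] σ[e<=8](R)))))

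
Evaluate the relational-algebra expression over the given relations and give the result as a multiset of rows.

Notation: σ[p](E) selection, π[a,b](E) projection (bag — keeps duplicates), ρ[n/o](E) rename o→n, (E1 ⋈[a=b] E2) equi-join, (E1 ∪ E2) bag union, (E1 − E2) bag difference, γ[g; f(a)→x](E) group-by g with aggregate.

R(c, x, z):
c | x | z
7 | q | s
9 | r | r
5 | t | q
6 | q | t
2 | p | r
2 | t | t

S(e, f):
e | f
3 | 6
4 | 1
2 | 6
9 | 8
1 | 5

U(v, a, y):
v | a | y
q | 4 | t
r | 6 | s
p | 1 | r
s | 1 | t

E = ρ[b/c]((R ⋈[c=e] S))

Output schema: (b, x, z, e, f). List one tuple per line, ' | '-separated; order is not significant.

Stepwise |·|:
  R → 6
  S → 5
  (R ⋈[c=e] S) → 3
  ρ[b/c]((R ⋈[c=e] S)) → 3

== RESULT ==
b | x | z | e | f
2 | p | r | 2 | 6
2 | t | t | 2 | 6
9 | r | r | 9 | 8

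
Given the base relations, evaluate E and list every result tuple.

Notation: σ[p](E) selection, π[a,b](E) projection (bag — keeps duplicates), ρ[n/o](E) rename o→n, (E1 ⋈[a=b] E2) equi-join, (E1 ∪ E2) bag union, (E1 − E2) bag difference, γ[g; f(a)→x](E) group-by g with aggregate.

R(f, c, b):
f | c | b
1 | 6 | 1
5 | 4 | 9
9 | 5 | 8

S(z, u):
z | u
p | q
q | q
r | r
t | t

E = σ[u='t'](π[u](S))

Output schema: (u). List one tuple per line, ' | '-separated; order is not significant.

Stepwise |·|:
  S → 4
  π[u](S) → 4
  σ[u='t'](π[u](S)) → 1

== RESULT ==
u
t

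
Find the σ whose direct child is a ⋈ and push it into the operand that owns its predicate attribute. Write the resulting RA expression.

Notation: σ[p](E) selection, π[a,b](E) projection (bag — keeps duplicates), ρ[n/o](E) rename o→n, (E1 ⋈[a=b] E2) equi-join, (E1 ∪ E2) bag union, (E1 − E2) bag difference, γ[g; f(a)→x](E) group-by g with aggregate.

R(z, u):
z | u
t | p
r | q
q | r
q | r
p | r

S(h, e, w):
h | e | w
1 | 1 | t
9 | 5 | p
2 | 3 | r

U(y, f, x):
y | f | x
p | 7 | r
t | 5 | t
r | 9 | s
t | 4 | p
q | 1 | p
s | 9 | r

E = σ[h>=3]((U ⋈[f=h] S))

σ filters on h, owned by the right side.
E' = (U ⋈[f=h] σ[h>=3](S))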